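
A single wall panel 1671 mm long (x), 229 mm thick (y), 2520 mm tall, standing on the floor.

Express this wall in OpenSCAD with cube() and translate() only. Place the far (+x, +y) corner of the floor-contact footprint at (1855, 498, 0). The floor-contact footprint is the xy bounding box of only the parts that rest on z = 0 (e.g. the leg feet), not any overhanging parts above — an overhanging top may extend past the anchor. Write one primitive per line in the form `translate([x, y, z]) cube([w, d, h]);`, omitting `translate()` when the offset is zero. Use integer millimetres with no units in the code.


translate([184, 269, 0]) cube([1671, 229, 2520]);


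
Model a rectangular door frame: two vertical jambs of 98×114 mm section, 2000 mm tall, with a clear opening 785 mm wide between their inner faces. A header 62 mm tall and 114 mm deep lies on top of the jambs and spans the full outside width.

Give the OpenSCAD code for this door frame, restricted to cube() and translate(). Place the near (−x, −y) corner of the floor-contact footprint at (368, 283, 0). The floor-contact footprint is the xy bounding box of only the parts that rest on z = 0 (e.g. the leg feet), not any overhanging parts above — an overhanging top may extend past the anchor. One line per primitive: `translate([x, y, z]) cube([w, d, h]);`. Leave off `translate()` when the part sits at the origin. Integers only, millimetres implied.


translate([368, 283, 0]) cube([98, 114, 2000]);
translate([1251, 283, 0]) cube([98, 114, 2000]);
translate([368, 283, 2000]) cube([981, 114, 62]);


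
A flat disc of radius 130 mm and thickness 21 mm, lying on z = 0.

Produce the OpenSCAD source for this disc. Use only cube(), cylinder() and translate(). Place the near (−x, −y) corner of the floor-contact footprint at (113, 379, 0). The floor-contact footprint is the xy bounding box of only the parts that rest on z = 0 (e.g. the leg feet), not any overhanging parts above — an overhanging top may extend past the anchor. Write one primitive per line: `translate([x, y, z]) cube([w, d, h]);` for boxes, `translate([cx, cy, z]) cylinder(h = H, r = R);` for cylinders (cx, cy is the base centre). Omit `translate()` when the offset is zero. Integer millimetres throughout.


translate([243, 509, 0]) cylinder(h = 21, r = 130);


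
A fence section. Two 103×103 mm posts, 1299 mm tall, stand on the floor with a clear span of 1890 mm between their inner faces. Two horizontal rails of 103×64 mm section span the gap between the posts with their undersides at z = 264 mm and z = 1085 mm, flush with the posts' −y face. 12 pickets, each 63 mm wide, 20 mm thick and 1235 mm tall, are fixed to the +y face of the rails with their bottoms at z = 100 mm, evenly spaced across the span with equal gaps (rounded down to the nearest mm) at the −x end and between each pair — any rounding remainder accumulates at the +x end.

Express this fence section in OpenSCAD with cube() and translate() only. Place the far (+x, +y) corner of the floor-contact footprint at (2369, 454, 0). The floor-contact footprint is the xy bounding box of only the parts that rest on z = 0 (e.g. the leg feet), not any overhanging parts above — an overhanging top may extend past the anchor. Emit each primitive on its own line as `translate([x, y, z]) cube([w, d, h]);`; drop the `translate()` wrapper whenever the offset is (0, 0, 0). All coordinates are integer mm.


translate([273, 351, 0]) cube([103, 103, 1299]);
translate([2266, 351, 0]) cube([103, 103, 1299]);
translate([376, 351, 264]) cube([1890, 103, 64]);
translate([376, 351, 1085]) cube([1890, 103, 64]);
translate([463, 454, 100]) cube([63, 20, 1235]);
translate([613, 454, 100]) cube([63, 20, 1235]);
translate([763, 454, 100]) cube([63, 20, 1235]);
translate([913, 454, 100]) cube([63, 20, 1235]);
translate([1063, 454, 100]) cube([63, 20, 1235]);
translate([1213, 454, 100]) cube([63, 20, 1235]);
translate([1363, 454, 100]) cube([63, 20, 1235]);
translate([1513, 454, 100]) cube([63, 20, 1235]);
translate([1663, 454, 100]) cube([63, 20, 1235]);
translate([1813, 454, 100]) cube([63, 20, 1235]);
translate([1963, 454, 100]) cube([63, 20, 1235]);
translate([2113, 454, 100]) cube([63, 20, 1235]);


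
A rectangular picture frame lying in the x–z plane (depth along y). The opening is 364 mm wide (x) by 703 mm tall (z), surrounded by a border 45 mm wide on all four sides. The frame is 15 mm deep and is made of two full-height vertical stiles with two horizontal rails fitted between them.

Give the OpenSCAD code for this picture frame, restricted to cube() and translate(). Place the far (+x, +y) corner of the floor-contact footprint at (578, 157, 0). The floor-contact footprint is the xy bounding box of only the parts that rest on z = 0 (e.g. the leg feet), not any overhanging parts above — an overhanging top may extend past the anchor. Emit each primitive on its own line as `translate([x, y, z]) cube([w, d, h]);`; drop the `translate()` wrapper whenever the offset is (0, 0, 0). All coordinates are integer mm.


translate([124, 142, 0]) cube([45, 15, 793]);
translate([533, 142, 0]) cube([45, 15, 793]);
translate([169, 142, 0]) cube([364, 15, 45]);
translate([169, 142, 748]) cube([364, 15, 45]);


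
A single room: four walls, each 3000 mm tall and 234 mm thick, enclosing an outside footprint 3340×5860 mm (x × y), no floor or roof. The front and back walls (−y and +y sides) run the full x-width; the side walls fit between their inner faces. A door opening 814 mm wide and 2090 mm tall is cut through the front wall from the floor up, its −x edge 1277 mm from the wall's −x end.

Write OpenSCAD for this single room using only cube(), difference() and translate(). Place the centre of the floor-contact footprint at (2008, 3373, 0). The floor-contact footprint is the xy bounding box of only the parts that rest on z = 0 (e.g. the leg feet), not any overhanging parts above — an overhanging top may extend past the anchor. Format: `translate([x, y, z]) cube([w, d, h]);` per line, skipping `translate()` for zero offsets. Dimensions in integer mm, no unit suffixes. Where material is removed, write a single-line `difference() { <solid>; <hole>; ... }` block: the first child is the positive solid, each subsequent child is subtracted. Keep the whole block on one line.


difference() { translate([338, 443, 0]) cube([3340, 234, 3000]); translate([1615, 443, 0]) cube([814, 234, 2090]); }
translate([338, 6069, 0]) cube([3340, 234, 3000]);
translate([338, 677, 0]) cube([234, 5392, 3000]);
translate([3444, 677, 0]) cube([234, 5392, 3000]);


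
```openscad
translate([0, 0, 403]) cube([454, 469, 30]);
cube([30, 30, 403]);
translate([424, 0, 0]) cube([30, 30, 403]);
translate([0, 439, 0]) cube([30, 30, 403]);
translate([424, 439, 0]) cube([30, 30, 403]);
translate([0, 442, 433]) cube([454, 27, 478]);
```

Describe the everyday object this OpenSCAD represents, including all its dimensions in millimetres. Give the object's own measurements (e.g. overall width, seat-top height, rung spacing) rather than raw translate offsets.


A chair. The seat is a 454×469×30 mm slab with its top at z = 433 mm, on four 30×30 mm corner legs (flush with the seat edges, standing on z = 0). A flat backrest 27 mm thick, 478 mm tall, spans the full seat width and rises from the seat top along its +y edge, rear face flush with the rear of the seat.


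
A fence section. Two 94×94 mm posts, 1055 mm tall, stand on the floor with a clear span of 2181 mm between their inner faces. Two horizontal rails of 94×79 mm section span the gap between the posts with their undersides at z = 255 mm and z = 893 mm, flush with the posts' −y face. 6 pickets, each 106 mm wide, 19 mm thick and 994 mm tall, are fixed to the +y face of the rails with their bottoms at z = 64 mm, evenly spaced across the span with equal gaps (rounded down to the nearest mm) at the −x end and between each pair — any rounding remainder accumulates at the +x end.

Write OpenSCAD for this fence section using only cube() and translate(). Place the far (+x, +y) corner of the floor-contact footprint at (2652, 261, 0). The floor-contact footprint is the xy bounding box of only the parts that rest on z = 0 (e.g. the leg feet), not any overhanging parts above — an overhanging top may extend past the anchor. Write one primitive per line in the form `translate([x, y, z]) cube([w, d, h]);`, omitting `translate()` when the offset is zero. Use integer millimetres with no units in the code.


translate([283, 167, 0]) cube([94, 94, 1055]);
translate([2558, 167, 0]) cube([94, 94, 1055]);
translate([377, 167, 255]) cube([2181, 94, 79]);
translate([377, 167, 893]) cube([2181, 94, 79]);
translate([597, 261, 64]) cube([106, 19, 994]);
translate([923, 261, 64]) cube([106, 19, 994]);
translate([1249, 261, 64]) cube([106, 19, 994]);
translate([1575, 261, 64]) cube([106, 19, 994]);
translate([1901, 261, 64]) cube([106, 19, 994]);
translate([2227, 261, 64]) cube([106, 19, 994]);


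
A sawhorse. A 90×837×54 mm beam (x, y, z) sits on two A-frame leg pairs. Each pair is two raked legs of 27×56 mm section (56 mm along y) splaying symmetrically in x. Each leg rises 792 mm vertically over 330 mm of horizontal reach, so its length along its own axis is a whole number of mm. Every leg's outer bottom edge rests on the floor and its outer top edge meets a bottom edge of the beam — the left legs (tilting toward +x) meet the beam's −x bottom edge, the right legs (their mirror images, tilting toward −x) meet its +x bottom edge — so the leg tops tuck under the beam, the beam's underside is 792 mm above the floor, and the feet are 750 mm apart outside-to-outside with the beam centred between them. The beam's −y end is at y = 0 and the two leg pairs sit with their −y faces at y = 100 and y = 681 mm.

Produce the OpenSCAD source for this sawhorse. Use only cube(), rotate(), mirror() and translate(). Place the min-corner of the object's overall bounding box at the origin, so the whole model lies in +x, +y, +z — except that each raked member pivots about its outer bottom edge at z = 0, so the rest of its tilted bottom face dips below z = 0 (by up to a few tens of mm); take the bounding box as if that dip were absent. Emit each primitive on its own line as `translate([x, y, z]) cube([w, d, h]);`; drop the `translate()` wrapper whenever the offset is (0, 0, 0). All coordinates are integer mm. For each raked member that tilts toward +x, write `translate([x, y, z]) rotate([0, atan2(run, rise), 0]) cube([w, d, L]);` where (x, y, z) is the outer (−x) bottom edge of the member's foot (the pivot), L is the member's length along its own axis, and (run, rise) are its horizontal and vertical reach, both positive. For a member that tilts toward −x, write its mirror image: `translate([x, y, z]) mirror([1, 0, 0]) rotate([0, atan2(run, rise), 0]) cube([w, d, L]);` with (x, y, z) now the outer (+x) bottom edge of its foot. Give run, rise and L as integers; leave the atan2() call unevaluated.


translate([330, 0, 792]) cube([90, 837, 54]);
translate([0, 100, 0]) rotate([0, atan2(330, 792), 0]) cube([27, 56, 858]);
translate([750, 100, 0]) mirror([1, 0, 0]) rotate([0, atan2(330, 792), 0]) cube([27, 56, 858]);
translate([0, 681, 0]) rotate([0, atan2(330, 792), 0]) cube([27, 56, 858]);
translate([750, 681, 0]) mirror([1, 0, 0]) rotate([0, atan2(330, 792), 0]) cube([27, 56, 858]);


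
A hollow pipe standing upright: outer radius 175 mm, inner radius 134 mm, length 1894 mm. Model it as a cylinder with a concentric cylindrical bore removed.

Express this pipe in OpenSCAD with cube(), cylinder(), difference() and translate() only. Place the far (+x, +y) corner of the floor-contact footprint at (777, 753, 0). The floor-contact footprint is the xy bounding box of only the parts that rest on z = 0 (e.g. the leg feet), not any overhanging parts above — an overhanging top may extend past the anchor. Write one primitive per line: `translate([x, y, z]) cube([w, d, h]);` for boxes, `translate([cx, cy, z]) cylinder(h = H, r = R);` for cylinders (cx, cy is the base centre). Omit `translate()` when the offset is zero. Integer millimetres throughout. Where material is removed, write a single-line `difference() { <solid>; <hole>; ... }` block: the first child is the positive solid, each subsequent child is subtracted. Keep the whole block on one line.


difference() { translate([602, 578, 0]) cylinder(h = 1894, r = 175); translate([602, 578, 0]) cylinder(h = 1894, r = 134); }


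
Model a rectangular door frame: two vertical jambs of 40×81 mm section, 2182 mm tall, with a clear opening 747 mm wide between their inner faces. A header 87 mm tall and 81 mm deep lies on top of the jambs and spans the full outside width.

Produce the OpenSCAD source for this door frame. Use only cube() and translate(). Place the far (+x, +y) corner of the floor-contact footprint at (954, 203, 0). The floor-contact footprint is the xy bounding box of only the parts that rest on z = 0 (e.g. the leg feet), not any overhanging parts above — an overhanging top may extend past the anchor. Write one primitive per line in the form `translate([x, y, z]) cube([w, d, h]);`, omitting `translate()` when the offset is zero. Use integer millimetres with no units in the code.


translate([127, 122, 0]) cube([40, 81, 2182]);
translate([914, 122, 0]) cube([40, 81, 2182]);
translate([127, 122, 2182]) cube([827, 81, 87]);


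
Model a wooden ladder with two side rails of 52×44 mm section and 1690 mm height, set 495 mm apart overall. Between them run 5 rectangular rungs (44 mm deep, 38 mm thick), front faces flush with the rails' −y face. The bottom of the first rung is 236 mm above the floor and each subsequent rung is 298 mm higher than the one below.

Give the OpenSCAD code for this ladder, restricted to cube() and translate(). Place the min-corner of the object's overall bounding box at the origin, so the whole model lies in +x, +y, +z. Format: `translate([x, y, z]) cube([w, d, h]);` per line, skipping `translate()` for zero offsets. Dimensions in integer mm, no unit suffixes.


cube([52, 44, 1690]);
translate([443, 0, 0]) cube([52, 44, 1690]);
translate([52, 0, 236]) cube([391, 44, 38]);
translate([52, 0, 534]) cube([391, 44, 38]);
translate([52, 0, 832]) cube([391, 44, 38]);
translate([52, 0, 1130]) cube([391, 44, 38]);
translate([52, 0, 1428]) cube([391, 44, 38]);


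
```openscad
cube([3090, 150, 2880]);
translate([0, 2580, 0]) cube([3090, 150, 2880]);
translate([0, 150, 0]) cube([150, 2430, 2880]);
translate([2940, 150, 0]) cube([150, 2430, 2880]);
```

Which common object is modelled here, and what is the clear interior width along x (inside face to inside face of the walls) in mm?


A house (or room) frame. The interior width is 2790 mm.

Four 2880 mm walls enclosing a rectangle with no floor or roof — a room or house frame. Outside width is 3090 mm and wall thickness is 150 mm, so the interior width is 3090 − 2 × 150 = 2790 mm.


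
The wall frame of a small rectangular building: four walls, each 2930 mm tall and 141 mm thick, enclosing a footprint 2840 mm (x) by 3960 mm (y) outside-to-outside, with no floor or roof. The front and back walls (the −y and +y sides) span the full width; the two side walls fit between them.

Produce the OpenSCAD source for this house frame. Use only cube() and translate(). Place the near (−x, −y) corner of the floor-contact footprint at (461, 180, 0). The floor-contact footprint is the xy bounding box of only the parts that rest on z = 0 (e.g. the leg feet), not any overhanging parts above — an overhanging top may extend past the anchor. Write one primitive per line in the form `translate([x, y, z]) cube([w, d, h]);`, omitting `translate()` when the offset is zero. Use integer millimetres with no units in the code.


translate([461, 180, 0]) cube([2840, 141, 2930]);
translate([461, 3999, 0]) cube([2840, 141, 2930]);
translate([461, 321, 0]) cube([141, 3678, 2930]);
translate([3160, 321, 0]) cube([141, 3678, 2930]);


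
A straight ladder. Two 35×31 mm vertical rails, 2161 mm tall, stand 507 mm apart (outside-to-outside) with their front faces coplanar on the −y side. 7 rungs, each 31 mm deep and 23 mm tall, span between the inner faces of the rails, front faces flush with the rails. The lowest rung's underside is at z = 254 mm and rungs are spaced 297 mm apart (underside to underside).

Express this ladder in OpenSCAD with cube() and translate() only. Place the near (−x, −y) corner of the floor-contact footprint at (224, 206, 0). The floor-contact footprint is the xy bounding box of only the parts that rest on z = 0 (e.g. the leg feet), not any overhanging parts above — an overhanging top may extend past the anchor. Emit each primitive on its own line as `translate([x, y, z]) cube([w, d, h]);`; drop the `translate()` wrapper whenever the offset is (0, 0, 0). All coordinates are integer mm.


translate([224, 206, 0]) cube([35, 31, 2161]);
translate([696, 206, 0]) cube([35, 31, 2161]);
translate([259, 206, 254]) cube([437, 31, 23]);
translate([259, 206, 551]) cube([437, 31, 23]);
translate([259, 206, 848]) cube([437, 31, 23]);
translate([259, 206, 1145]) cube([437, 31, 23]);
translate([259, 206, 1442]) cube([437, 31, 23]);
translate([259, 206, 1739]) cube([437, 31, 23]);
translate([259, 206, 2036]) cube([437, 31, 23]);


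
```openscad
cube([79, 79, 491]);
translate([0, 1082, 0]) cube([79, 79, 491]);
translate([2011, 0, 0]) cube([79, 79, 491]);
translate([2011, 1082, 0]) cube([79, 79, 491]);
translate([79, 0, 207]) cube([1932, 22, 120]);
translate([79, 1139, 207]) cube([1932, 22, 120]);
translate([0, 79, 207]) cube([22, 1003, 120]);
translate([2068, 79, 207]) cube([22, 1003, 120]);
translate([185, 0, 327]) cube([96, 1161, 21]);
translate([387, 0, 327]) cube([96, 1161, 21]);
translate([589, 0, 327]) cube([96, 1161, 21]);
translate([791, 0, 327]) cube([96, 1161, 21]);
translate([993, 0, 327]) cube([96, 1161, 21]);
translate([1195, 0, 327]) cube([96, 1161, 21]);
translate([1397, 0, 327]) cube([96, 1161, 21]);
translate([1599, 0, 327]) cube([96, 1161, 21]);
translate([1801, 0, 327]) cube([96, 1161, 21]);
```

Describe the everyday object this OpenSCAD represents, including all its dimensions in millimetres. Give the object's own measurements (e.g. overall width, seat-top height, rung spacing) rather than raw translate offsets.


A bed frame 2090 mm long (x) by 1161 mm wide (y). Four 79×79 mm corner posts, 491 mm tall, at the corners of the footprint. Four rails of 22 mm thickness and 120 mm height run between adjacent posts with their undersides at z = 207 mm, their outer faces flush with the outside of the frame (the two x-running rails run between the posts' inner faces; the two y-running rails run between the posts' inner faces). 9 slats, each 96 mm wide (x) and 21 mm thick, lie across the top of the two x-running rails, running the full 1161 mm width of the frame in y; along x they sit between the end posts with a 106 mm gap after the −x posts and between neighbouring slats, leaving 114 mm before the +x posts.


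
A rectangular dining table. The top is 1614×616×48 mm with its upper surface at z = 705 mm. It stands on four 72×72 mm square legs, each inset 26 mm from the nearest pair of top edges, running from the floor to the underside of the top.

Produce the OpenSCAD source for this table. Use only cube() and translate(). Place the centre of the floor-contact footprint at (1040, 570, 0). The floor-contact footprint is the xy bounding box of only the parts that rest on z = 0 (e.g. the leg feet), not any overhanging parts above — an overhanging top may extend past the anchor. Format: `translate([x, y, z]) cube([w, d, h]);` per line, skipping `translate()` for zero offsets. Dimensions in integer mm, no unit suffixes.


// leg_h = 705 - 48 = 657
translate([233, 262, 657]) cube([1614, 616, 48]);
translate([259, 288, 0]) cube([72, 72, 657]);
translate([1749, 288, 0]) cube([72, 72, 657]);
translate([259, 780, 0]) cube([72, 72, 657]);
translate([1749, 780, 0]) cube([72, 72, 657]);


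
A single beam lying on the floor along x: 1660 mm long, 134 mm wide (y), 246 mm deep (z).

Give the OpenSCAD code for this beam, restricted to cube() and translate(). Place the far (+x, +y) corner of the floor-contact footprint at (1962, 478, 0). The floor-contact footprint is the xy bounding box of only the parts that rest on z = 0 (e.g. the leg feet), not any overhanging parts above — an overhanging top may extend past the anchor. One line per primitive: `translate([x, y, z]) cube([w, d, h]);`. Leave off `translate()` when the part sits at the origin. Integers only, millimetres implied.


translate([302, 344, 0]) cube([1660, 134, 246]);


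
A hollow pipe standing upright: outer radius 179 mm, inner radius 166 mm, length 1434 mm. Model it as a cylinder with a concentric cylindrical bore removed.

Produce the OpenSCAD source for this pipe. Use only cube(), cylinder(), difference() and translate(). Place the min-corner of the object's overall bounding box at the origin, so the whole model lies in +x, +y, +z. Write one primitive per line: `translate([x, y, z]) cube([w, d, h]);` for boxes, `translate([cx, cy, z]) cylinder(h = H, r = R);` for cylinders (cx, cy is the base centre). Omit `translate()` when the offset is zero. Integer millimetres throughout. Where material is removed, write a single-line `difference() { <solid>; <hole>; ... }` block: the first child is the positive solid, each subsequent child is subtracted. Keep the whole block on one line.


difference() { translate([179, 179, 0]) cylinder(h = 1434, r = 179); translate([179, 179, 0]) cylinder(h = 1434, r = 166); }


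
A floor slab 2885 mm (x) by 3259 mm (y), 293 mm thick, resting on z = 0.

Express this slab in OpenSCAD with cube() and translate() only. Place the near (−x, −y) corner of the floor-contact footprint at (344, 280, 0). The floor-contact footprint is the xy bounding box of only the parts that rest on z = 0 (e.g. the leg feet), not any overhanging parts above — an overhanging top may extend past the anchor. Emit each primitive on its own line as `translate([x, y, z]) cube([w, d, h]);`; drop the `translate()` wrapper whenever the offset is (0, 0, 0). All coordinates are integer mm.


translate([344, 280, 0]) cube([2885, 3259, 293]);


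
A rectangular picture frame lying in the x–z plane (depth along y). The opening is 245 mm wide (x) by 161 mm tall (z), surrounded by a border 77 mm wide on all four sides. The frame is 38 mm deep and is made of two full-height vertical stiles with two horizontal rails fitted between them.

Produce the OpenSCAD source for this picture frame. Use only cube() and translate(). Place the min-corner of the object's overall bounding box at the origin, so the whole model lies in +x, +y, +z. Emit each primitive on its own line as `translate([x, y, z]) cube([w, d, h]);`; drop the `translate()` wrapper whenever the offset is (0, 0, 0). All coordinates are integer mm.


cube([77, 38, 315]);
translate([322, 0, 0]) cube([77, 38, 315]);
translate([77, 0, 0]) cube([245, 38, 77]);
translate([77, 0, 238]) cube([245, 38, 77]);


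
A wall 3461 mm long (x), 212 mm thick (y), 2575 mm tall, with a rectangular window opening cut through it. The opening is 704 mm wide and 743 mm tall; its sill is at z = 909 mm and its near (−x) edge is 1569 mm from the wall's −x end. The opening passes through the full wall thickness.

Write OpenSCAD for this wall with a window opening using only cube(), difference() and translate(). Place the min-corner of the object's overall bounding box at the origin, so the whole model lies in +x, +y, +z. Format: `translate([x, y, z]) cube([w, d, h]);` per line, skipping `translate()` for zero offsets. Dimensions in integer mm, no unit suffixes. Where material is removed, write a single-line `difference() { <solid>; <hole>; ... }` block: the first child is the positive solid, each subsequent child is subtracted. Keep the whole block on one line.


difference() { cube([3461, 212, 2575]); translate([1569, 0, 909]) cube([704, 212, 743]); }


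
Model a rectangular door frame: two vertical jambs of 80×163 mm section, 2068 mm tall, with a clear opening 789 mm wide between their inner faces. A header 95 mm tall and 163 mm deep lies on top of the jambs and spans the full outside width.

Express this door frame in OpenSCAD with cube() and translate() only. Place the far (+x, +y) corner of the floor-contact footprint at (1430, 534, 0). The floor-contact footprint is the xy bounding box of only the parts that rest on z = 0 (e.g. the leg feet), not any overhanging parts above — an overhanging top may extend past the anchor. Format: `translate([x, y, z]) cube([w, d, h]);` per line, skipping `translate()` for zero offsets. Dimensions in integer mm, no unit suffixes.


translate([481, 371, 0]) cube([80, 163, 2068]);
translate([1350, 371, 0]) cube([80, 163, 2068]);
translate([481, 371, 2068]) cube([949, 163, 95]);


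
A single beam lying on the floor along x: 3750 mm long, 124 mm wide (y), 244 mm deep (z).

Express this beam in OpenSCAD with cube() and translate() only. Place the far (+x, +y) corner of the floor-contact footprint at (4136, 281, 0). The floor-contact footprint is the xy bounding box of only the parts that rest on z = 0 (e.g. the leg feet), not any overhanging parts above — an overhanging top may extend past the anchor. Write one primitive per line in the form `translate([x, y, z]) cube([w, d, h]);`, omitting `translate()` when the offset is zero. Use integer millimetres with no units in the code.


translate([386, 157, 0]) cube([3750, 124, 244]);


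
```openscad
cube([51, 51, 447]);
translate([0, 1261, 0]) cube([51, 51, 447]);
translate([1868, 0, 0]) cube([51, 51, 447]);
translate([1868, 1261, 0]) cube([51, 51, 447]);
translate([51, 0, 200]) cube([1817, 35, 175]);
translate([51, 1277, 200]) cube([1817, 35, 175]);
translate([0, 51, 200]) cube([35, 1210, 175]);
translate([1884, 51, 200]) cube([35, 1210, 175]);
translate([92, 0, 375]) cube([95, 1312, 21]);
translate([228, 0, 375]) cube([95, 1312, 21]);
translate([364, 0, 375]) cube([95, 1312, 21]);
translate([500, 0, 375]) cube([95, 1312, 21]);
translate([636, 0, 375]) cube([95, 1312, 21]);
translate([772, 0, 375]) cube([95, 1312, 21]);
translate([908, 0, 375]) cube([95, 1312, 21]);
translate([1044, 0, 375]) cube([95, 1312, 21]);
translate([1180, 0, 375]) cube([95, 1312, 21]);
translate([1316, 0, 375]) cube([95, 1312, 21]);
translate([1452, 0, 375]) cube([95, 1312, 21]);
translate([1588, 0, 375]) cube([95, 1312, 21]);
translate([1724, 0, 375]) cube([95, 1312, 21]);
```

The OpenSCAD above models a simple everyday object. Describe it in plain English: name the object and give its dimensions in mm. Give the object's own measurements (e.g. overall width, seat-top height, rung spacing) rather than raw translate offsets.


A bed frame 1919 mm long (x) by 1312 mm wide (y). Four 51×51 mm corner posts, 447 mm tall, at the corners of the footprint. Four rails of 35 mm thickness and 175 mm height run between adjacent posts with their undersides at z = 200 mm, their outer faces flush with the outside of the frame (the two x-running rails run between the posts' inner faces; the two y-running rails run between the posts' inner faces). 13 slats, each 95 mm wide (x) and 21 mm thick, lie across the top of the two x-running rails, running the full 1312 mm width of the frame in y; along x they sit between the end posts with a 41 mm gap after the −x posts and between neighbouring slats, leaving 49 mm before the +x posts.


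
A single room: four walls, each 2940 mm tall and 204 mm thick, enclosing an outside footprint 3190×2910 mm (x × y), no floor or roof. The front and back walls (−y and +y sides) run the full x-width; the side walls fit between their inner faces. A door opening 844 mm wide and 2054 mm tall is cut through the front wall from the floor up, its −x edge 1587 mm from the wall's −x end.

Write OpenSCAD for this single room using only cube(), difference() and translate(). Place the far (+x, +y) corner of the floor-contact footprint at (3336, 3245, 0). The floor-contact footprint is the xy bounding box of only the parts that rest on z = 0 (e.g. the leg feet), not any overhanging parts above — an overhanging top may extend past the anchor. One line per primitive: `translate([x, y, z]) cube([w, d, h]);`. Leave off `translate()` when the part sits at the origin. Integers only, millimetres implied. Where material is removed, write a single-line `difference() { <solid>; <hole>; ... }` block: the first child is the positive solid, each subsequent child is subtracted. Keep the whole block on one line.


difference() { translate([146, 335, 0]) cube([3190, 204, 2940]); translate([1733, 335, 0]) cube([844, 204, 2054]); }
translate([146, 3041, 0]) cube([3190, 204, 2940]);
translate([146, 539, 0]) cube([204, 2502, 2940]);
translate([3132, 539, 0]) cube([204, 2502, 2940]);


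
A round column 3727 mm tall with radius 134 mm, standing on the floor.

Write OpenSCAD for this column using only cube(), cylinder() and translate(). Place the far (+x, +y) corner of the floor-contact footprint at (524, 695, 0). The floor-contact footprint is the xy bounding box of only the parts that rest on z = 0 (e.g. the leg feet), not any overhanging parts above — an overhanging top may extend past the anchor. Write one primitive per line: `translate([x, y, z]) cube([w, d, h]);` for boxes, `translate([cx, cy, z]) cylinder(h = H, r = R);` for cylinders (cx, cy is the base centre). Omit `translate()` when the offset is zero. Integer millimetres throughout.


translate([390, 561, 0]) cylinder(h = 3727, r = 134);


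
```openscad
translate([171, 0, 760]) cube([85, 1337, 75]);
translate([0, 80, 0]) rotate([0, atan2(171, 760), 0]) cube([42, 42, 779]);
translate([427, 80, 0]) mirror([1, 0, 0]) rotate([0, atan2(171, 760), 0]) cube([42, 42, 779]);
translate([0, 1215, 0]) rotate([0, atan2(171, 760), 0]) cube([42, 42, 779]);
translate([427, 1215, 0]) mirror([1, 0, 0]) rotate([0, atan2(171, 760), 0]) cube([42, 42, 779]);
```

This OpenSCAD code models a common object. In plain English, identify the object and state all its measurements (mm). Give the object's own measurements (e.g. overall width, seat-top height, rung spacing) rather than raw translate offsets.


A sawhorse. A 85×1337×75 mm beam (x, y, z) sits on two A-frame leg pairs. Each pair is two raked legs of 42×42 mm section (42 mm along y) splaying symmetrically in x. Each leg rises 760 mm vertically over 171 mm of horizontal reach and is 779 mm long along its own axis. Every leg's outer bottom edge rests on the floor and its outer top edge meets a bottom edge of the beam — the left legs (tilting toward +x) meet the beam's −x bottom edge, the right legs (their mirror images, tilting toward −x) meet its +x bottom edge — so the leg tops tuck under the beam, the beam's underside is 760 mm above the floor, and the feet are 427 mm apart outside-to-outside with the beam centred between them. The two leg pairs are set in 80 mm from either end of the beam.


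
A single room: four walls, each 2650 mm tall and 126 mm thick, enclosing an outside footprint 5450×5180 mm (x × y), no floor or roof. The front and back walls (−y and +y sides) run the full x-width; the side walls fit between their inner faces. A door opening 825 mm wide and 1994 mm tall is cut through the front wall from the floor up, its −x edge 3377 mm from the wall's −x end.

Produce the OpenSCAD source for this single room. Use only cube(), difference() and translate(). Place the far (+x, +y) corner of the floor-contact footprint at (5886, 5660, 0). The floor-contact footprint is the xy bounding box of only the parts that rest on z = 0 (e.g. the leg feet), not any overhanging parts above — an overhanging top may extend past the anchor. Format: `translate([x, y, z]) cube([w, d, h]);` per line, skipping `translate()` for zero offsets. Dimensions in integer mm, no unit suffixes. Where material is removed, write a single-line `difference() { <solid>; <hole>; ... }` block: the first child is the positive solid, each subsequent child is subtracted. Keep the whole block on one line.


difference() { translate([436, 480, 0]) cube([5450, 126, 2650]); translate([3813, 480, 0]) cube([825, 126, 1994]); }
translate([436, 5534, 0]) cube([5450, 126, 2650]);
translate([436, 606, 0]) cube([126, 4928, 2650]);
translate([5760, 606, 0]) cube([126, 4928, 2650]);


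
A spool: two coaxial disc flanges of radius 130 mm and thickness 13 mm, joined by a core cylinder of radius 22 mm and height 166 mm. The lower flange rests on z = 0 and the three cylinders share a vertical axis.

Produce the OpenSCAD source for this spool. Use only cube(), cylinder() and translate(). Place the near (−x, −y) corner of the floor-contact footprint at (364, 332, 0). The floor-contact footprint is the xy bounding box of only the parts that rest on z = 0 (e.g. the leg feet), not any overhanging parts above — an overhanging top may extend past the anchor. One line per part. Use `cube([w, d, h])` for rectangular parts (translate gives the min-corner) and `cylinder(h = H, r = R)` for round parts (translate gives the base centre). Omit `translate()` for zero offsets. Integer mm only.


translate([494, 462, 0]) cylinder(h = 13, r = 130);
translate([494, 462, 13]) cylinder(h = 166, r = 22);
translate([494, 462, 179]) cylinder(h = 13, r = 130);


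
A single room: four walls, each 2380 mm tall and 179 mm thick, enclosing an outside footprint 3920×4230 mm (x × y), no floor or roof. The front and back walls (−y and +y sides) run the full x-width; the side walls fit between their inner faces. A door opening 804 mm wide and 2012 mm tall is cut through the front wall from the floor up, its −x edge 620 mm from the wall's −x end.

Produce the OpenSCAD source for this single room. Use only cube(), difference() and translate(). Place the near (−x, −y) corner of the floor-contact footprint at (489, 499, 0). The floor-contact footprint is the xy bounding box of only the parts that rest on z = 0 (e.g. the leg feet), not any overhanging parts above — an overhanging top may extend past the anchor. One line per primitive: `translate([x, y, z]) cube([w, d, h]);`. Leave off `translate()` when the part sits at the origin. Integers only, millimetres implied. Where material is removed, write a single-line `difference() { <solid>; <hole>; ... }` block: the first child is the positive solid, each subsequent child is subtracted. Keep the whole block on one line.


difference() { translate([489, 499, 0]) cube([3920, 179, 2380]); translate([1109, 499, 0]) cube([804, 179, 2012]); }
translate([489, 4550, 0]) cube([3920, 179, 2380]);
translate([489, 678, 0]) cube([179, 3872, 2380]);
translate([4230, 678, 0]) cube([179, 3872, 2380]);


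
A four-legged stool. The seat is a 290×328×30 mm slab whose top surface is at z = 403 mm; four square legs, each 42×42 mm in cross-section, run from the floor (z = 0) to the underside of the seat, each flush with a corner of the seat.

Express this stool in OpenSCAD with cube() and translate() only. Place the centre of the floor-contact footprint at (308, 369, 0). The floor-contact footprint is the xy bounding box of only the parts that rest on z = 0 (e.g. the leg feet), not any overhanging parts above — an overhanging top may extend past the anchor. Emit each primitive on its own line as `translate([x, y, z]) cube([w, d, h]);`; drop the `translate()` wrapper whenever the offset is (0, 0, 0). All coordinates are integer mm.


translate([163, 205, 373]) cube([290, 328, 30]);
translate([163, 205, 0]) cube([42, 42, 373]);
translate([411, 205, 0]) cube([42, 42, 373]);
translate([163, 491, 0]) cube([42, 42, 373]);
translate([411, 491, 0]) cube([42, 42, 373]);


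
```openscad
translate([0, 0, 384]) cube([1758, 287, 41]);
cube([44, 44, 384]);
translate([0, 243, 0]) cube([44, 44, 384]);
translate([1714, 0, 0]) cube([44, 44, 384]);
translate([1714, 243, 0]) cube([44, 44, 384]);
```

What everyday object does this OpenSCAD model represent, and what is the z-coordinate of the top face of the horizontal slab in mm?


A bench. The seat-top height is 425 mm.

A long slab on four corner posts — a bench. The slab sits at z = 384 with thickness 41, so the top is 384 + 41 = 425 mm.


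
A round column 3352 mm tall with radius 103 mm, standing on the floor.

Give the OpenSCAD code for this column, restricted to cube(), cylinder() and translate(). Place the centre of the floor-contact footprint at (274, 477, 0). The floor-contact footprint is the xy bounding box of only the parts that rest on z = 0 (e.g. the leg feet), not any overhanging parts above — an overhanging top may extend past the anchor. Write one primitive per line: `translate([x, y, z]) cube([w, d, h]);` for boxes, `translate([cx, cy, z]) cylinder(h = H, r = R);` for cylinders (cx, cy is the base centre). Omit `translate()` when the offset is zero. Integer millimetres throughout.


translate([274, 477, 0]) cylinder(h = 3352, r = 103);


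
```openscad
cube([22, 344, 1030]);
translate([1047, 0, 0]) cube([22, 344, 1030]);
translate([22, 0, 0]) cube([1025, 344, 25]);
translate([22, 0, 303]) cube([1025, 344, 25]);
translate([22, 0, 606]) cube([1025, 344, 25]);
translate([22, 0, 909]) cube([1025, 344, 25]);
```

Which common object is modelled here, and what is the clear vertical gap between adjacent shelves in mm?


A bookshelf. The clear shelf gap is 278 mm.

Two tall side panels with 4 horizontal boards between them — a bookshelf. The first two shelf undersides are at z = 0 and z = 303; with shelf thickness 25, the clear gap is 303 − 0 − 25 = 278 mm.


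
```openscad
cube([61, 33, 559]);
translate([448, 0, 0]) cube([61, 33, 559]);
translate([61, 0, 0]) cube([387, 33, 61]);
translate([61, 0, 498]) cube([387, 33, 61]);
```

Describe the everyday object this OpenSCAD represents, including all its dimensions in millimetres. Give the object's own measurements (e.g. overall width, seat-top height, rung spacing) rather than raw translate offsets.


A rectangular picture frame lying in the x–z plane (depth along y). The opening is 387 mm wide (x) by 437 mm tall (z), surrounded by a border 61 mm wide on all four sides. The frame is 33 mm deep and is made of two full-height vertical stiles with two horizontal rails fitted between them.


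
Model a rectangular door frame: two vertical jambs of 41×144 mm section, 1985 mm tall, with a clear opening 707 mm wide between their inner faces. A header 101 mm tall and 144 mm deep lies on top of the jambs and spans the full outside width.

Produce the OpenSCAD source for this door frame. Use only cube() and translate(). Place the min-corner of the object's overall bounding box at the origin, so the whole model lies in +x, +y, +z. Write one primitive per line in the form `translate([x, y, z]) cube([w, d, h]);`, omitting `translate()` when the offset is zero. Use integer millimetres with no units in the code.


cube([41, 144, 1985]);
translate([748, 0, 0]) cube([41, 144, 1985]);
translate([0, 0, 1985]) cube([789, 144, 101]);


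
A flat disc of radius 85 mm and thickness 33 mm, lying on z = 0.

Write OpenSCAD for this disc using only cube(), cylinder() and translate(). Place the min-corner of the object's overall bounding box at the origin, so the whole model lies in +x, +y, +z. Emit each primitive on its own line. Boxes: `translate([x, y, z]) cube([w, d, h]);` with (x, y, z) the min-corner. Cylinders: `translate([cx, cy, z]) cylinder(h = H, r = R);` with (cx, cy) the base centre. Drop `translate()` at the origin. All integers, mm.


translate([85, 85, 0]) cylinder(h = 33, r = 85);


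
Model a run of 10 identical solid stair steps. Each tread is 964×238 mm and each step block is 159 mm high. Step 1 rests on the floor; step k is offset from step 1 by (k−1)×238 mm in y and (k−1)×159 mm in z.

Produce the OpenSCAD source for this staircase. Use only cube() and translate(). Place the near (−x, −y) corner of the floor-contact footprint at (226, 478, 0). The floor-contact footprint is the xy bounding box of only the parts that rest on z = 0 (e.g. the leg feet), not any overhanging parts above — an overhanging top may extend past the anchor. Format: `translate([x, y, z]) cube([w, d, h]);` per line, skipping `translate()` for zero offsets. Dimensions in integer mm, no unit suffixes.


translate([226, 478, 0]) cube([964, 238, 159]);
translate([226, 716, 159]) cube([964, 238, 159]);
translate([226, 954, 318]) cube([964, 238, 159]);
translate([226, 1192, 477]) cube([964, 238, 159]);
translate([226, 1430, 636]) cube([964, 238, 159]);
translate([226, 1668, 795]) cube([964, 238, 159]);
translate([226, 1906, 954]) cube([964, 238, 159]);
translate([226, 2144, 1113]) cube([964, 238, 159]);
translate([226, 2382, 1272]) cube([964, 238, 159]);
translate([226, 2620, 1431]) cube([964, 238, 159]);
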